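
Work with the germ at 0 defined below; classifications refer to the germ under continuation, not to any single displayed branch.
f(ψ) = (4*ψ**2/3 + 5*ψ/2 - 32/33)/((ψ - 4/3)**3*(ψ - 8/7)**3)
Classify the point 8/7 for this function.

The point is a pole of order 3.

The denominator factor ψ - 8/7 vanishes at 8/7 and appears to the power 3; the numerator there equals 1956/539, nonzero, and no other factor vanishes.
Hence a pole whose order is the multiplicity, 3.


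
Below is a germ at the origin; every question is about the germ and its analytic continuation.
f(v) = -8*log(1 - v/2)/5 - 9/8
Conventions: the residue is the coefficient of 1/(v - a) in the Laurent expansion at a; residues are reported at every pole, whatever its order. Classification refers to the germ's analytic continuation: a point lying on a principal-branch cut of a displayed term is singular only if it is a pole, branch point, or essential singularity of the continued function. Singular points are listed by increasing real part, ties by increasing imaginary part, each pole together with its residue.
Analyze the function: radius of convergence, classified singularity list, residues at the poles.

Branch term (-8/5)*log(1 - v/(2)): its argument vanishes at v = 2, a logarithmic branch point, modulus 2.
The radius of convergence is the smallest modulus among the singular points: 2.

Radius of convergence at 0: 2.
At 2: a logarithmic branch point.


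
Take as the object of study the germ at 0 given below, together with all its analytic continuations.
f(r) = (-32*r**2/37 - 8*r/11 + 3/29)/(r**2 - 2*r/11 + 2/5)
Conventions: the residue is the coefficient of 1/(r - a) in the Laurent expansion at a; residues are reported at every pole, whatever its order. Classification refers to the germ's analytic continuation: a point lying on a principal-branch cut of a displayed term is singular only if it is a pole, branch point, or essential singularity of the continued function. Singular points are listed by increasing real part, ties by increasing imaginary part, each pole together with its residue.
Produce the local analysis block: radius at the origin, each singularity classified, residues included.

Radius of convergence at 0: (1/5)*sqrt(10).
At (1/11) - ((1/55)*sqrt(1185))*i: a pole of order 1; residue (-180/407) + ((239531/27973110)*sqrt(1185))*i.
At (1/11) + ((1/55)*sqrt(1185))*i: a pole of order 1; residue (-180/407) - ((239531/27973110)*sqrt(1185))*i.

Denominator factor (r**2 - 2*r/11 + 2/5): discriminant -948/605, complex-conjugate roots (1/11) + ((1/55)*sqrt(1185))*i and (1/11) - ((1/55)*sqrt(1185))*i; poles of order 1, moduli (1/5)*sqrt(10) and (1/5)*sqrt(10).
The radius of convergence is the smallest modulus among the singular points: (1/5)*sqrt(10).
The factor r**2 - 2*r/11 + 2/5 splits as (r - a)(r - a') with a = (1/11) - ((1/55)*sqrt(1185))*i, a' = (1/11) + ((1/55)*sqrt(1185))*i. At the order-1 pole a set g(r) = (r - a)*f(r) = [-32*r**2/37 - 8*r/11 + 3/29] / (r - a').
Simple pole: residue = g(a) at a = (1/11) - ((1/55)*sqrt(1185))*i, which is (-180/407) + ((239531/27973110)*sqrt(1185))*i.
The factor r**2 - 2*r/11 + 2/5 splits as (r - a)(r - a') with a = (1/11) + ((1/55)*sqrt(1185))*i, a' = (1/11) - ((1/55)*sqrt(1185))*i. At the order-1 pole a set g(r) = (r - a)*f(r) = [-32*r**2/37 - 8*r/11 + 3/29] / (r - a').
Simple pole: residue = g(a) at a = (1/11) + ((1/55)*sqrt(1185))*i, which is (-180/407) - ((239531/27973110)*sqrt(1185))*i.
List the singular points by increasing real part (a conjugate pair: the negative imaginary part first).


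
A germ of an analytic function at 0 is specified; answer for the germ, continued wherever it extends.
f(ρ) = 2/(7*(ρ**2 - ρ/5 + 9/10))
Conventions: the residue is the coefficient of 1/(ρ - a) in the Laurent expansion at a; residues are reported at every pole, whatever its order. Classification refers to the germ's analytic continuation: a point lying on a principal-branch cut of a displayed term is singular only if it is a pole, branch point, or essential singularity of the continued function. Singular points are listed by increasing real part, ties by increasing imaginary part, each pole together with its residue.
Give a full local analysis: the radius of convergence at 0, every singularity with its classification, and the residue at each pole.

Radius of convergence at 0: (3/10)*sqrt(10).
At (1/10) - ((1/10)*sqrt(89))*i: a pole of order 1; residue ((10/623)*sqrt(89))*i.
At (1/10) + ((1/10)*sqrt(89))*i: a pole of order 1; residue -((10/623)*sqrt(89))*i.

Denominator factor (ρ**2 - ρ/5 + 9/10): discriminant -89/25, complex-conjugate roots (1/10) + ((1/10)*sqrt(89))*i and (1/10) - ((1/10)*sqrt(89))*i; poles of order 1, moduli (3/10)*sqrt(10) and (3/10)*sqrt(10).
The radius of convergence is the smallest modulus among the singular points: (3/10)*sqrt(10).
The factor ρ**2 - ρ/5 + 9/10 splits as (ρ - a)(ρ - a') with a = (1/10) - ((1/10)*sqrt(89))*i, a' = (1/10) + ((1/10)*sqrt(89))*i. At the order-1 pole a set g(ρ) = (ρ - a)*f(ρ) = [2/7] / (ρ - a').
Simple pole: residue = g(a) at a = (1/10) - ((1/10)*sqrt(89))*i, which is ((10/623)*sqrt(89))*i.
The factor ρ**2 - ρ/5 + 9/10 splits as (ρ - a)(ρ - a') with a = (1/10) + ((1/10)*sqrt(89))*i, a' = (1/10) - ((1/10)*sqrt(89))*i. At the order-1 pole a set g(ρ) = (ρ - a)*f(ρ) = [2/7] / (ρ - a').
Simple pole: residue = g(a) at a = (1/10) + ((1/10)*sqrt(89))*i, which is -((10/623)*sqrt(89))*i.
List the singular points by increasing real part (a conjugate pair: the negative imaginary part first).


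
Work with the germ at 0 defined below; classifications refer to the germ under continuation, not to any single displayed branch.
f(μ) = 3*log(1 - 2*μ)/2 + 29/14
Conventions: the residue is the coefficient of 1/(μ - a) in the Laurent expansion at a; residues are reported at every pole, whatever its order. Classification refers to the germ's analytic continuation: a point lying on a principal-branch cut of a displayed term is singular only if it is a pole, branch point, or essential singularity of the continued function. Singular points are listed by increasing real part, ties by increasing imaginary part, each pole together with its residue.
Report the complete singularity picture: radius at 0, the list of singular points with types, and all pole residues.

Radius of convergence at 0: 1/2.
At 1/2: a logarithmic branch point.

Branch term (3/2)*log(1 - μ/(1/2)): its argument vanishes at μ = 1/2, a logarithmic branch point, modulus 1/2.
The radius of convergence is the smallest modulus among the singular points: 1/2.


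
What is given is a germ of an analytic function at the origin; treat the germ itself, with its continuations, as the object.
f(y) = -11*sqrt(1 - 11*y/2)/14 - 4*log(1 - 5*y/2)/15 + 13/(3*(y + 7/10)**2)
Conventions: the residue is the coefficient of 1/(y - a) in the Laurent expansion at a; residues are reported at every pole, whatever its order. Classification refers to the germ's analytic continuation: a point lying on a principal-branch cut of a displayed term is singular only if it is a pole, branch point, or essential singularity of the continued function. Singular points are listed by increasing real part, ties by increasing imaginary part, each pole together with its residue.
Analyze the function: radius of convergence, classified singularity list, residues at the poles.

Radius of convergence at 0: 2/11.
At -7/10: a pole of order 2; residue 0.
At 2/11: an algebraic (square-root) branch point.
At 2/5: a logarithmic branch point.

Denominator factor (y + 7/10)^2: pole of order 2 at -7/10, modulus 7/10.
Branch term (-4/15)*log(1 - y/(2/5)): its argument vanishes at y = 2/5, a logarithmic branch point, modulus 2/5.
Branch term (-11/14)*sqrt(1 - y/(2/11)): its argument vanishes at y = 2/11, a square-root branch point, modulus 2/11.
The radius of convergence is the smallest modulus among the singular points: 2/11.
The branch terms are analytic at -7/10 and contribute nothing to the residue; only the rational part matters.
At the order-2 pole -7/10 set g(y) = (y - (-7/10))^2*(rational part) = 13/3.
Order-2 pole: residue = g'(a); g'(-7/10) = 0, so the residue is 0.
List the singular points by increasing real part (a conjugate pair: the negative imaginary part first).


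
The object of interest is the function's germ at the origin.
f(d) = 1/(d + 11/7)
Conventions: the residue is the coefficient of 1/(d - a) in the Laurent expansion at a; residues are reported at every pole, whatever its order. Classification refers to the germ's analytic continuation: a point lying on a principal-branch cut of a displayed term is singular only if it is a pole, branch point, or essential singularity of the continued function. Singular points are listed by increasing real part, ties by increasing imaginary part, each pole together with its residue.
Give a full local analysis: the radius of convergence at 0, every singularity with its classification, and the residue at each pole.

Radius of convergence at 0: 11/7.
At -11/7: a pole of order 1; residue 1.

Denominator factor (d + 11/7): pole of order 1 at -11/7, modulus 11/7.
The radius of convergence is the smallest modulus among the singular points: 11/7.
At the order-1 pole -11/7 set g(d) = (d - (-11/7))*f(d) = 1.
Simple pole: residue = g(a) at a = -11/7, which is 1.


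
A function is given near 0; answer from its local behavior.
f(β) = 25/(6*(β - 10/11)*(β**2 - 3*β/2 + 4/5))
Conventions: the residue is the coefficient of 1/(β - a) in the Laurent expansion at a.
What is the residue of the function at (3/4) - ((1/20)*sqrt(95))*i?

The residue is (-15125/1908) - ((9625/36252)*sqrt(95))*i.

The factor β**2 - 3*β/2 + 4/5 splits as (β - a)(β - a') with a = (3/4) - ((1/20)*sqrt(95))*i, a' = (3/4) + ((1/20)*sqrt(95))*i. At the order-1 pole a set g(β) = (β - a)*f(β) = [25/(6*(β - 10/11))] / (β - a').
Simple pole: residue = g(a) at a = (3/4) - ((1/20)*sqrt(95))*i, which is (-15125/1908) - ((9625/36252)*sqrt(95))*i.


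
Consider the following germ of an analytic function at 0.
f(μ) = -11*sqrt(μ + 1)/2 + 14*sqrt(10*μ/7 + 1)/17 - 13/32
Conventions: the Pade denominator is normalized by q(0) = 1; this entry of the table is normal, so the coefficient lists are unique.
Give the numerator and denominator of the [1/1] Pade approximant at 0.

Taylor coefficients needed (expand at 0): a_0 = -2765/544, a_1 = -147/68, a_2 = 909/1904.
Write the denominator as Q(μ) = 1 + q1*μ. Requiring Q*f - P = O(μ^3) with deg P <= 1 kills the coefficients of μ^2..μ^2 in Q*f:
  μ^2: a_2 + q1*a_1 = 0, i.e. 909/1904 + (-147/68)*q1 = 0.
Solving this linear system: q1 = 303/1372.
The numerator is Q*f truncated at degree 1: P0 = a_0 = -2765/544; P1 = a_1 + q1*a_0 = -350181/106624.

The Pade approximant has numerator coefficients [-2765/544, -350181/106624]; denominator coefficients [1, 303/1372].


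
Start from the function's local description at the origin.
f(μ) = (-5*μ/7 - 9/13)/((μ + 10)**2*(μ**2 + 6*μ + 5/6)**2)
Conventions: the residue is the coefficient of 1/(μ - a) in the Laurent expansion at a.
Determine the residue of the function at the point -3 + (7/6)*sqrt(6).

The factor μ**2 + 6*μ + 5/6 splits as (μ - a)(μ - a') with a = -3 + (7/6)*sqrt(6), a' = -3 - (7/6)*sqrt(6). At the order-2 pole a set g(μ) = (μ - a)^2*f(μ) = [(-5*μ/7 - 9/13)/(μ + 10)**2] / (μ - a')^2.
Order-2 pole: residue = g'(a); g'(-3 + (7/6)*sqrt(6)) = -212634/191179625 + (77274/191179625)*sqrt(6), so the residue is -212634/191179625 + (77274/191179625)*sqrt(6).

The residue is -212634/191179625 + (77274/191179625)*sqrt(6).


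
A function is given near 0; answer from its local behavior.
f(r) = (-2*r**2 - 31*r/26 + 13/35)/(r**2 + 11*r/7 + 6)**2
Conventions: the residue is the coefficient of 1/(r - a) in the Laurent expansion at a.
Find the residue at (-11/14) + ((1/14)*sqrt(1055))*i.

The factor r**2 + 11*r/7 + 6 splits as (r - a)(r - a') with a = (-11/14) + ((1/14)*sqrt(1055))*i, a' = (-11/14) - ((1/14)*sqrt(1055))*i. At the order-2 pole a set g(r) = (r - a)^2*f(r) = [-2*r**2 - 31*r/26 + 13/35] / (r - a')^2.
Order-2 pole: residue = g'(a); g'((-11/14) + ((1/14)*sqrt(1055))*i) = ((953491/144693250)*sqrt(1055))*i, so the residue is ((953491/144693250)*sqrt(1055))*i.

The residue is ((953491/144693250)*sqrt(1055))*i.


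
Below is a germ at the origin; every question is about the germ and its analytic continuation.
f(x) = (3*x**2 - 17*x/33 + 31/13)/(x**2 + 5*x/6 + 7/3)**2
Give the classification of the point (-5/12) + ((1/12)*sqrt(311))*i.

The denominator factor x**2 + 5*x/6 + 7/3 vanishes at (-5/12) + ((1/12)*sqrt(311))*i and appears to the power 2; the numerator there equals (-34585/10296) - ((199/792)*sqrt(311))*i, nonzero, and no other factor vanishes.
Hence a pole whose order is the multiplicity, 2.

The point is a pole of order 2.


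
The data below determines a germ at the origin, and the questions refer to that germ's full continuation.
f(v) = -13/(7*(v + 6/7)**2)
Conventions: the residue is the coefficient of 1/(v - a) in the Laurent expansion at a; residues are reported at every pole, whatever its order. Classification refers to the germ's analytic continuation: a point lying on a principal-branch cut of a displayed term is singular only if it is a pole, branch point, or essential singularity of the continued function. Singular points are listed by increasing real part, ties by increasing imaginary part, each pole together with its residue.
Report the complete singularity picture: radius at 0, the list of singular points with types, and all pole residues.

Radius of convergence at 0: 6/7.
At -6/7: a pole of order 2; residue 0.

Denominator factor (v + 6/7)^2: pole of order 2 at -6/7, modulus 6/7.
The radius of convergence is the smallest modulus among the singular points: 6/7.
At the order-2 pole -6/7 set g(v) = (v - (-6/7))^2*f(v) = -13/7.
Order-2 pole: residue = g'(a); g'(-6/7) = 0, so the residue is 0.


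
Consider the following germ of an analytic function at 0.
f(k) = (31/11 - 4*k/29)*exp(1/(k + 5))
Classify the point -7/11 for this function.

The point is a regular point.

There is no denominator, hence no pole anywhere.
The essential point of exp(1/(k - (-5))) is -5, not -7/11.
So the germ continues analytically to -7/11.


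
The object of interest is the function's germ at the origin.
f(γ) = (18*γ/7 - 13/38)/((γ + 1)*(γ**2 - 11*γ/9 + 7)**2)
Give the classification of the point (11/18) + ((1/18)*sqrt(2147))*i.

The point is a pole of order 2.

The denominator factor γ**2 - 11*γ/9 + 7 vanishes at (11/18) + ((1/18)*sqrt(2147))*i and appears to the power 2; the numerator there equals (327/266) + ((1/7)*sqrt(2147))*i, nonzero, and no other factor vanishes.
Hence a pole whose order is the multiplicity, 2.


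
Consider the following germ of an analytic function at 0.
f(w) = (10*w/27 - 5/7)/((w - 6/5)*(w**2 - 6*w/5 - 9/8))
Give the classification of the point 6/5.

The denominator factor w - 6/5 vanishes at 6/5 and appears to the power 1; the numerator there equals -17/63, nonzero, and no other factor vanishes.
Hence a pole whose order is the multiplicity, 1.

The point is a pole of order 1.


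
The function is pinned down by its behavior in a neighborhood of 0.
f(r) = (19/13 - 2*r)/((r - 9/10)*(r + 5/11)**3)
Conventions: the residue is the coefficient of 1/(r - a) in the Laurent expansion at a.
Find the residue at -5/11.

At the order-3 pole -5/11 set g(r) = (r - (-5/11))^3*f(r) = (19/13 - 2*r)/(r - 9/10).
Order-3 pole: residue = g''(a)/2; g''(-5/11) = 11712800/43003337, so the residue is 5856400/43003337.

The residue is 5856400/43003337.


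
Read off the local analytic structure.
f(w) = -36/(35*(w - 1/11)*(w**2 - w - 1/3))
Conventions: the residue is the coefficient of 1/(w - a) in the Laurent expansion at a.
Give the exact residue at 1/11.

The residue is 13068/5285.

At the order-1 pole 1/11 set g(w) = (w - (1/11))*f(w) = -36/(35*(w**2 - w - 1/3)).
Simple pole: residue = g(a) at a = 1/11, which is 13068/5285.


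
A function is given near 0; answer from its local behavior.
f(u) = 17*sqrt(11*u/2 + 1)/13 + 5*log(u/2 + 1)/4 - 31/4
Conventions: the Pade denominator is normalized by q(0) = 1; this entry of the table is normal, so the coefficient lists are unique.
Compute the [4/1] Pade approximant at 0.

The Pade approximant has numerator coefficients [-335/52, -1065492489/51792208, 5771929929/517922080, -37174240061/6215064960, 573822290089/99441039360]; denominator coefficients [1, 19165901/4980020].

Taylor coefficients needed (expand at 0): a_0 = -335/52, a_1 = 439/104, a_2 = -1061/208, a_3 = 68141/4992, a_4 = -1245005/26624, a_5 = 19165901/106496.
Write the denominator as Q(u) = 1 + q1*u. Requiring Q*f - P = O(u^6) with deg P <= 4 kills the coefficients of u^5..u^5 in Q*f:
  u^5: a_5 + q1*a_4 = 0, i.e. 19165901/106496 + (-1245005/26624)*q1 = 0.
Solving this linear system: q1 = 19165901/4980020.
The numerator is Q*f truncated at degree 4: P0 = a_0 = -335/52; P1 = a_1 + q1*a_0 = -1065492489/51792208; P2 = a_2 + q1*a_1 = 5771929929/517922080; P3 = a_3 + q1*a_2 = -37174240061/6215064960; P4 = a_4 + q1*a_3 = 573822290089/99441039360.


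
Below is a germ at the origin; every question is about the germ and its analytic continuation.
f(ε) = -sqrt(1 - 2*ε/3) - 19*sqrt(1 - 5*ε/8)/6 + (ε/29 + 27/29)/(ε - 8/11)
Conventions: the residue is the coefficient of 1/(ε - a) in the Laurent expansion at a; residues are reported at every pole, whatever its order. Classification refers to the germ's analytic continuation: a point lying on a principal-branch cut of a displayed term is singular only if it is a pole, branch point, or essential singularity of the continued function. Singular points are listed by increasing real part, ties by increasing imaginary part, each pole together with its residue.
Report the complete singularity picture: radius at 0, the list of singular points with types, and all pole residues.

Denominator factor (ε - 8/11): pole of order 1 at 8/11, modulus 8/11.
Branch term (-1)*sqrt(1 - ε/(3/2)): its argument vanishes at ε = 3/2, a square-root branch point, modulus 3/2.
Branch term (-19/6)*sqrt(1 - ε/(8/5)): its argument vanishes at ε = 8/5, a square-root branch point, modulus 8/5.
The radius of convergence is the smallest modulus among the singular points: 8/11.
The branch terms are analytic at 8/11 and contribute nothing to the residue; only the rational part matters.
At the order-1 pole 8/11 set g(ε) = (ε - (8/11))*(rational part) = ε/29 + 27/29.
Simple pole: residue = g(a) at a = 8/11, which is 305/319.
List the singular points by increasing real part (a conjugate pair: the negative imaginary part first).

Radius of convergence at 0: 8/11.
At 8/11: a pole of order 1; residue 305/319.
At 3/2: an algebraic (square-root) branch point.
At 8/5: an algebraic (square-root) branch point.


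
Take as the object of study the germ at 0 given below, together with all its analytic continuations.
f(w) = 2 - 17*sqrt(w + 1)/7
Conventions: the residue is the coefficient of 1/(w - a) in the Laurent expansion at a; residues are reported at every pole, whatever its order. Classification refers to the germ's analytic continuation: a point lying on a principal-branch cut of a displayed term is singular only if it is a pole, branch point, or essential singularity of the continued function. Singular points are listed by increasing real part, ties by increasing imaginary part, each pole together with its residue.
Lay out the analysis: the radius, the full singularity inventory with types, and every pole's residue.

Radius of convergence at 0: 1.
At -1: an algebraic (square-root) branch point.

Branch term (-17/7)*sqrt(1 - w/(-1)): its argument vanishes at w = -1, a square-root branch point, modulus 1.
The radius of convergence is the smallest modulus among the singular points: 1.


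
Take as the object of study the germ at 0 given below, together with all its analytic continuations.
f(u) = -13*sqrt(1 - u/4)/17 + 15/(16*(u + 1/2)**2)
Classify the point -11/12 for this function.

Denominator factors: u + 1/2 = -5/12 at u = -11/12 — none vanishes.
Branch term sqrt(1 - u/(4)): argument at -11/12 is 59/48, nonzero, so -11/12 is not its branch point (a point on a principal cut is still regular for the continued germ).
So the germ continues analytically to -11/12.

The point is a regular point.


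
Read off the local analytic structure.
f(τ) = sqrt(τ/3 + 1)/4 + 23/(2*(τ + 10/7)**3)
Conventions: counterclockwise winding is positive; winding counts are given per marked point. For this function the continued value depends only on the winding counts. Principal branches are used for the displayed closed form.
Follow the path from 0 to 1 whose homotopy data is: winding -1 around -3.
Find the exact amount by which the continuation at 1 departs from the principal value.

The rational part is single-valued and drops out of the difference; each branch term changes only by its own monodromy.
(1/4)*sqrt(1 - τ/(-3)): winding -1 is odd, the square root flips sign, contributing -2*(1/4)*sqrt(1 - (1)/(-3)) = -2*(1/4)*sqrt(4/3) = -(1/3)*sqrt(3).
Summing the contributions at τ = 1 gives -(1/3)*sqrt(3).

Continued minus principal equals -(1/3)*sqrt(3).


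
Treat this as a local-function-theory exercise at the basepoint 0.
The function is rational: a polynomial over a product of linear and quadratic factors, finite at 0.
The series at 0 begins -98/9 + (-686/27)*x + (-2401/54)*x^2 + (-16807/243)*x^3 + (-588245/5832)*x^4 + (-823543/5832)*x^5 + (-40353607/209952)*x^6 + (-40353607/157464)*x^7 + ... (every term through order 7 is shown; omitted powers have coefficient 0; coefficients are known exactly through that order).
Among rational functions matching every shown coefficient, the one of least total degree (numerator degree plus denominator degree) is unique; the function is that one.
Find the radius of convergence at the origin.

No rational of total degree below 2 reproduces all 8 coefficients; solving the [0/2] Pade equations on them gives f(x) = -8/(x - 6/7)**2, whose expansion matches every shown term.
Denominator factor (x - 6/7)^2: pole of order 2 at 6/7, modulus 6/7.
The radius of convergence is the smallest modulus among the singular points: 6/7.

The radius of convergence is 6/7.


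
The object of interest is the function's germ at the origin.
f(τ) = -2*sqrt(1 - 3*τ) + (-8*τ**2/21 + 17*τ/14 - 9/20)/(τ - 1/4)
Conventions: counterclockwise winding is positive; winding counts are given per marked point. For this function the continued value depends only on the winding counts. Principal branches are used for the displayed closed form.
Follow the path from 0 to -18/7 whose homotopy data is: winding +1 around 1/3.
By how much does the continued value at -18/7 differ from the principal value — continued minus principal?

Continued minus principal equals (4/7)*sqrt(427).

The rational part is single-valued and drops out of the difference; each branch term changes only by its own monodromy.
(-2)*sqrt(1 - τ/(1/3)): winding +1 is odd, the square root flips sign, contributing -2*(-2)*sqrt(1 - (-18/7)/(1/3)) = -2*(-2)*sqrt(61/7) = (4/7)*sqrt(427).
Summing the contributions at τ = -18/7 gives (4/7)*sqrt(427).


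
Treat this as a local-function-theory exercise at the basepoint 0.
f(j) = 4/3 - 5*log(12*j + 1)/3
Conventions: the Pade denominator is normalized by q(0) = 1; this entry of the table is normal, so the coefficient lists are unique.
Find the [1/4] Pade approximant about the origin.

Taylor coefficients needed (expand at 0): a_0 = 4/3, a_1 = -20, a_2 = 120, a_3 = -960, a_4 = 8640, a_5 = -82944.
Write the denominator as Q(j) = 1 + q1*j + q2*j^2 + q3*j^3 + q4*j^4. Requiring Q*f - P = O(j^6) with deg P <= 1 kills the coefficients of j^2..j^5 in Q*f:
  j^2: a_2 + q1*a_1 + q2*a_0 = 0, i.e. 120 + (-20)*q1 + (4/3)*q2 = 0.
  j^3: a_3 + q1*a_2 + q2*a_1 + q3*a_0 = 0, i.e. -960 + (120)*q1 + (-20)*q2 + (4/3)*q3 = 0.
  j^4: a_4 + q1*a_3 + q2*a_2 + q3*a_1 + q4*a_0 = 0, i.e. 8640 + (-960)*q1 + (120)*q2 + (-20)*q3 + (4/3)*q4 = 0.
  j^5: a_5 + q1*a_4 + q2*a_3 + q3*a_2 + q4*a_1 = 0, i.e. -82944 + (8640)*q1 + (-960)*q2 + (120)*q3 + (-20)*q4 = 0.
Solving this linear system: q1 = 2346/485, q2 = -1692/97, q3 = 2232/97, q4 = -104976/97.
The numerator is Q*f truncated at degree 1: P0 = a_0 = 4/3; P1 = a_1 + q1*a_0 = -6572/485.

The Pade approximant has numerator coefficients [4/3, -6572/485]; denominator coefficients [1, 2346/485, -1692/97, 2232/97, -104976/97].


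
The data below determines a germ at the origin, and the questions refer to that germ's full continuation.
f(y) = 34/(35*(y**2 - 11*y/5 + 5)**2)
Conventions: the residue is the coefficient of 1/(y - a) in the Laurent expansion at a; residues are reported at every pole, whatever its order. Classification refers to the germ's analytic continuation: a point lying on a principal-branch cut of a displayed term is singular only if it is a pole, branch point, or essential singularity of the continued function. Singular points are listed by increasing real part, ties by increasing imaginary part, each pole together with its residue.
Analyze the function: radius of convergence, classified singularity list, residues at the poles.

Denominator factor (y**2 - 11*y/5 + 5)^2: discriminant -379/25, complex-conjugate roots (11/10) + ((1/10)*sqrt(379))*i and (11/10) - ((1/10)*sqrt(379))*i; poles of order 2, moduli sqrt(5) and sqrt(5).
The radius of convergence is the smallest modulus among the singular points: sqrt(5).
The factor y**2 - 11*y/5 + 5 splits as (y - a)(y - a') with a = (11/10) - ((1/10)*sqrt(379))*i, a' = (11/10) + ((1/10)*sqrt(379))*i. At the order-2 pole a set g(y) = (y - a)^2*f(y) = [34/35] / (y - a')^2.
Order-2 pole: residue = g'(a); g'((11/10) - ((1/10)*sqrt(379))*i) = ((1700/1005487)*sqrt(379))*i, so the residue is ((1700/1005487)*sqrt(379))*i.
The factor y**2 - 11*y/5 + 5 splits as (y - a)(y - a') with a = (11/10) + ((1/10)*sqrt(379))*i, a' = (11/10) - ((1/10)*sqrt(379))*i. At the order-2 pole a set g(y) = (y - a)^2*f(y) = [34/35] / (y - a')^2.
Order-2 pole: residue = g'(a); g'((11/10) + ((1/10)*sqrt(379))*i) = -((1700/1005487)*sqrt(379))*i, so the residue is -((1700/1005487)*sqrt(379))*i.
List the singular points by increasing real part (a conjugate pair: the negative imaginary part first).

Radius of convergence at 0: sqrt(5).
At (11/10) - ((1/10)*sqrt(379))*i: a pole of order 2; residue ((1700/1005487)*sqrt(379))*i.
At (11/10) + ((1/10)*sqrt(379))*i: a pole of order 2; residue -((1700/1005487)*sqrt(379))*i.


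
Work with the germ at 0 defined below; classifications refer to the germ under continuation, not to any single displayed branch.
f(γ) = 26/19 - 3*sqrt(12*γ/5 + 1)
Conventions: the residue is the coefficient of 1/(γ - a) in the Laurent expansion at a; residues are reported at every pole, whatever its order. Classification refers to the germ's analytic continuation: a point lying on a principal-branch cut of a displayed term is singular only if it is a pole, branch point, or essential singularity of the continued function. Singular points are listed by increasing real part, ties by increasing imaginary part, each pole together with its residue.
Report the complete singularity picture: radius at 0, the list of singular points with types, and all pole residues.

Branch term (-3)*sqrt(1 - γ/(-5/12)): its argument vanishes at γ = -5/12, a square-root branch point, modulus 5/12.
The radius of convergence is the smallest modulus among the singular points: 5/12.

Radius of convergence at 0: 5/12.
At -5/12: an algebraic (square-root) branch point.


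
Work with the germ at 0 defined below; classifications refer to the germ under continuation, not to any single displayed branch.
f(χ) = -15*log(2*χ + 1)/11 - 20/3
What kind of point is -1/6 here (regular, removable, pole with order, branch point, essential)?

The point is a regular point.

There is no denominator, hence no pole anywhere.
Branch term log(1 - χ/(-1/2)): argument at -1/6 is 2/3, nonzero, so -1/6 is not its branch point (a point on a principal cut is still regular for the continued germ).
So the germ continues analytically to -1/6.


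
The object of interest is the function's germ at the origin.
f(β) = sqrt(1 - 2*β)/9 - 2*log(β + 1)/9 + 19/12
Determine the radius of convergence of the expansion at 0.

The radius of convergence is 1/2.

Branch term (-2/9)*log(1 - β/(-1)): its argument vanishes at β = -1, a logarithmic branch point, modulus 1.
Branch term (1/9)*sqrt(1 - β/(1/2)): its argument vanishes at β = 1/2, a square-root branch point, modulus 1/2.
The radius of convergence is the smallest modulus among the singular points: 1/2.


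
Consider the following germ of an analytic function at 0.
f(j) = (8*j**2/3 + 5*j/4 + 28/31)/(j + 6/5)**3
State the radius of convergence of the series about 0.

Denominator factor (j + 6/5)^3: pole of order 3 at -6/5, modulus 6/5.
The radius of convergence is the smallest modulus among the singular points: 6/5.

The radius of convergence is 6/5.


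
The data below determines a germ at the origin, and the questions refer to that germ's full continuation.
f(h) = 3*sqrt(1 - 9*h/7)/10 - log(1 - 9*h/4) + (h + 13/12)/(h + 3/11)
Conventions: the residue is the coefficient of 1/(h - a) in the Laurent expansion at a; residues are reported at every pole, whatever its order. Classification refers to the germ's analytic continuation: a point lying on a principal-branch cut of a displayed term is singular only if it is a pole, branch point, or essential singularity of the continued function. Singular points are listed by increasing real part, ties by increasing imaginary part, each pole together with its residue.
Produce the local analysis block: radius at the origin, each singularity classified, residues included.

Denominator factor (h + 3/11): pole of order 1 at -3/11, modulus 3/11.
Branch term (3/10)*sqrt(1 - h/(7/9)): its argument vanishes at h = 7/9, a square-root branch point, modulus 7/9.
Branch term (-1)*log(1 - h/(4/9)): its argument vanishes at h = 4/9, a logarithmic branch point, modulus 4/9.
The radius of convergence is the smallest modulus among the singular points: 3/11.
The branch terms are analytic at -3/11 and contribute nothing to the residue; only the rational part matters.
At the order-1 pole -3/11 set g(h) = (h - (-3/11))*(rational part) = h + 13/12.
Simple pole: residue = g(a) at a = -3/11, which is 107/132.
List the singular points by increasing real part (a conjugate pair: the negative imaginary part first).

Radius of convergence at 0: 3/11.
At -3/11: a pole of order 1; residue 107/132.
At 4/9: a logarithmic branch point.
At 7/9: an algebraic (square-root) branch point.


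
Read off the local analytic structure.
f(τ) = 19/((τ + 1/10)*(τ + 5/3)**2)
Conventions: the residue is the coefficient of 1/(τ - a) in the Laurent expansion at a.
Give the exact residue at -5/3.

The residue is -17100/2209.

At the order-2 pole -5/3 set g(τ) = (τ - (-5/3))^2*f(τ) = 19/(τ + 1/10).
Order-2 pole: residue = g'(a); g'(-5/3) = -17100/2209, so the residue is -17100/2209.


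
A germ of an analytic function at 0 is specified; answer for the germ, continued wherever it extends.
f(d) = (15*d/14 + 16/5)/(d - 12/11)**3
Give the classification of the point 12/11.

The denominator factor d - 12/11 vanishes at 12/11 and appears to the power 3; the numerator there equals 1682/385, nonzero, and no other factor vanishes.
Hence a pole whose order is the multiplicity, 3.

The point is a pole of order 3.


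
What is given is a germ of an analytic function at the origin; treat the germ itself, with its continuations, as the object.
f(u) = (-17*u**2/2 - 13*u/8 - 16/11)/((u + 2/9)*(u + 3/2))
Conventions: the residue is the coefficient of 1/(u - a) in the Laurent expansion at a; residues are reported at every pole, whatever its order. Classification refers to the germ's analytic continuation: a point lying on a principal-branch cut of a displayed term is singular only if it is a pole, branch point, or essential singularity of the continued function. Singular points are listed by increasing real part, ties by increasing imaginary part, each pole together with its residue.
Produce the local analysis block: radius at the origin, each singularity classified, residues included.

Denominator factor (u + 2/9): pole of order 1 at -2/9, modulus 2/9.
Denominator factor (u + 3/2): pole of order 1 at -3/2, modulus 3/2.
The radius of convergence is the smallest modulus among the singular points: 2/9.
At the order-1 pole -3/2 set g(u) = (u - (-3/2))*f(u) = (-17*u**2/2 - 13*u/8 - 16/11)/(u + 2/9).
Simple pole: residue = g(a) at a = -3/2, which is 28737/2024.
At the order-1 pole -2/9 set g(u) = (u - (-2/9))*f(u) = (-17*u**2/2 - 13*u/8 - 16/11)/(u + 3/2).
Simple pole: residue = g(a) at a = -2/9, which is -5393/4554.
List the singular points by increasing real part (a conjugate pair: the negative imaginary part first).

Radius of convergence at 0: 2/9.
At -3/2: a pole of order 1; residue 28737/2024.
At -2/9: a pole of order 1; residue -5393/4554.


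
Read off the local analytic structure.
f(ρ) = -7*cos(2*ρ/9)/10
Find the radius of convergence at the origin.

The radius of convergence is infinite.

The factor cos(2*ρ/9) is entire and contributes no finite singular point.
The polynomial part has no poles.
No finite singular points: the Taylor series at 0 converges everywhere.


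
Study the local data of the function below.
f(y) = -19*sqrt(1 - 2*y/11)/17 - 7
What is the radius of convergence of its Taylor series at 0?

The radius of convergence is 11/2.

Branch term (-19/17)*sqrt(1 - y/(11/2)): its argument vanishes at y = 11/2, a square-root branch point, modulus 11/2.
The radius of convergence is the smallest modulus among the singular points: 11/2.


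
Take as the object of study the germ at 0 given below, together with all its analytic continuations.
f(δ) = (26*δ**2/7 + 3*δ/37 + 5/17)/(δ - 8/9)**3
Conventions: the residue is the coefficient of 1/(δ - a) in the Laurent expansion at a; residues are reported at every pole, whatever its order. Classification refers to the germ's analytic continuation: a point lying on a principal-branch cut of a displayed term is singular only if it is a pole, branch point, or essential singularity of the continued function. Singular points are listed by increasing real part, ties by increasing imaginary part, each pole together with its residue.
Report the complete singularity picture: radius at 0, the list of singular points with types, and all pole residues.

Radius of convergence at 0: 8/9.
At 8/9: a pole of order 3; residue 26/7.

Denominator factor (δ - 8/9)^3: pole of order 3 at 8/9, modulus 8/9.
The radius of convergence is the smallest modulus among the singular points: 8/9.
At the order-3 pole 8/9 set g(δ) = (δ - (8/9))^3*f(δ) = 26*δ**2/7 + 3*δ/37 + 5/17.
Order-3 pole: residue = g''(a)/2; g''(8/9) = 52/7, so the residue is 26/7.


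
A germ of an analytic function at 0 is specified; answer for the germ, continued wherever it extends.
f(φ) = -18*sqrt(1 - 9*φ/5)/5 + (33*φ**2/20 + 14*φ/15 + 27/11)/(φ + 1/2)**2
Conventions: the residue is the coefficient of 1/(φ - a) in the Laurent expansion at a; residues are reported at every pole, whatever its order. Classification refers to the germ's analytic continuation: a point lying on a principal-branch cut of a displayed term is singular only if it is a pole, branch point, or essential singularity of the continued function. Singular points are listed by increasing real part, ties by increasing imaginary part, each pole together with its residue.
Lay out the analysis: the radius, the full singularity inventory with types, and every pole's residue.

Radius of convergence at 0: 1/2.
At -1/2: a pole of order 2; residue -43/60.
At 5/9: an algebraic (square-root) branch point.

Denominator factor (φ + 1/2)^2: pole of order 2 at -1/2, modulus 1/2.
Branch term (-18/5)*sqrt(1 - φ/(5/9)): its argument vanishes at φ = 5/9, a square-root branch point, modulus 5/9.
The radius of convergence is the smallest modulus among the singular points: 1/2.
The branch term is analytic at -1/2 and contributes nothing to the residue; only the rational part matters.
At the order-2 pole -1/2 set g(φ) = (φ - (-1/2))^2*(rational part) = 33*φ**2/20 + 14*φ/15 + 27/11.
Order-2 pole: residue = g'(a); g'(-1/2) = -43/60, so the residue is -43/60.
List the singular points by increasing real part (a conjugate pair: the negative imaginary part first).


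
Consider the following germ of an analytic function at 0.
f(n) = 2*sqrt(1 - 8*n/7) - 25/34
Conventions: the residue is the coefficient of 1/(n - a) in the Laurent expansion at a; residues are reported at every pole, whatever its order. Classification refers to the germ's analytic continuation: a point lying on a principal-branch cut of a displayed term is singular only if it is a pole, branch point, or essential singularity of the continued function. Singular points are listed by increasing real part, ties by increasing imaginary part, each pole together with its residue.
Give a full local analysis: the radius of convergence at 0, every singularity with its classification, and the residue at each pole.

Radius of convergence at 0: 7/8.
At 7/8: an algebraic (square-root) branch point.

Branch term (2)*sqrt(1 - n/(7/8)): its argument vanishes at n = 7/8, a square-root branch point, modulus 7/8.
The radius of convergence is the smallest modulus among the singular points: 7/8.


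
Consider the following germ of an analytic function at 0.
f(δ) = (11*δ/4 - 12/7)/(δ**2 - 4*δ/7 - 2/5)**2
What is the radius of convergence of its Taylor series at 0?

Denominator factor (δ**2 - 4*δ/7 - 2/5)^2: discriminant 472/245, real irrational roots 2/7 + (1/35)*sqrt(590) and 2/7 - (1/35)*sqrt(590); poles of order 2, moduli 2/7 + (1/35)*sqrt(590) and -2/7 + (1/35)*sqrt(590).
The radius of convergence is the smallest modulus among the singular points: -2/7 + (1/35)*sqrt(590).

The radius of convergence is -2/7 + (1/35)*sqrt(590).


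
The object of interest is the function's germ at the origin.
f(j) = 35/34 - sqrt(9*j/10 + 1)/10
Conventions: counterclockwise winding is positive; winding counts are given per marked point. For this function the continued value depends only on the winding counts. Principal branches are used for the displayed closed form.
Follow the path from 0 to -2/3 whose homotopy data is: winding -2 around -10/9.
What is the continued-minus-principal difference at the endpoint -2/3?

The rational part is single-valued and drops out of the difference; each branch term changes only by its own monodromy.
(-1/10)*sqrt(1 - j/(-10/9)): winding -2 is even, the square root returns to the same sheet, contribution 0.
Summing the contributions at j = -2/3 gives 0.

Continued minus principal equals 0.


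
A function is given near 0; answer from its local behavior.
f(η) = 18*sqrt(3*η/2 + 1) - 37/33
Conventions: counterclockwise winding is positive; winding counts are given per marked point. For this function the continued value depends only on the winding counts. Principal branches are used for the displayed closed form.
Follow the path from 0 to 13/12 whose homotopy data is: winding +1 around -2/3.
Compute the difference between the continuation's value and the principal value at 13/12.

Continued minus principal equals -(9)*sqrt(42).

The rational part is single-valued and drops out of the difference; each branch term changes only by its own monodromy.
(18)*sqrt(1 - η/(-2/3)): winding +1 is odd, the square root flips sign, contributing -2*(18)*sqrt(1 - (13/12)/(-2/3)) = -2*(18)*sqrt(21/8) = -(9)*sqrt(42).
Summing the contributions at η = 13/12 gives -(9)*sqrt(42).


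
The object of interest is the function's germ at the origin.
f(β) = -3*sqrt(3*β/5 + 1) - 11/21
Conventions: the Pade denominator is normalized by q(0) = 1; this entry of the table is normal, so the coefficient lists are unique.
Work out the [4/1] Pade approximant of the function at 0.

The Pade approximant has numerator coefficients [-74/21, -119/50, -243/1000, 81/5000, -729/400000]; denominator coefficients [1, 21/50].

Taylor coefficients needed (expand at 0): a_0 = -74/21, a_1 = -9/10, a_2 = 27/200, a_3 = -81/2000, a_4 = 243/16000, a_5 = -5103/800000.
Write the denominator as Q(β) = 1 + q1*β. Requiring Q*f - P = O(β^6) with deg P <= 4 kills the coefficients of β^5..β^5 in Q*f:
  β^5: a_5 + q1*a_4 = 0, i.e. -5103/800000 + (243/16000)*q1 = 0.
Solving this linear system: q1 = 21/50.
The numerator is Q*f truncated at degree 4: P0 = a_0 = -74/21; P1 = a_1 + q1*a_0 = -119/50; P2 = a_2 + q1*a_1 = -243/1000; P3 = a_3 + q1*a_2 = 81/5000; P4 = a_4 + q1*a_3 = -729/400000.
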